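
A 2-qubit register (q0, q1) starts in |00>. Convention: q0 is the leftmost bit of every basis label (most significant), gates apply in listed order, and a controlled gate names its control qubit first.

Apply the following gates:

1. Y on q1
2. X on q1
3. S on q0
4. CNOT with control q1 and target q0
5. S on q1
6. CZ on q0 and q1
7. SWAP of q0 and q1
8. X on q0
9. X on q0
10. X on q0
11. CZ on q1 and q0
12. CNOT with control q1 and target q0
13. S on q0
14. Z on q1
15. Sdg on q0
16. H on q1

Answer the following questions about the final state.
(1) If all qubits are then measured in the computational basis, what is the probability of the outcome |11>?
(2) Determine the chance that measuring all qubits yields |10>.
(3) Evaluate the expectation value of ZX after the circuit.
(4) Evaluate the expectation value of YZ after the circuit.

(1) A full measurement returns |11> with probability 1/2. Key observation: the block from step 8 through step 9 cancels to the identity and can be dropped.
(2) Outcome |10> occurs with probability 1/2.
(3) The observable ZX averages to -1.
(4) In the final state, YZ has expectation 0.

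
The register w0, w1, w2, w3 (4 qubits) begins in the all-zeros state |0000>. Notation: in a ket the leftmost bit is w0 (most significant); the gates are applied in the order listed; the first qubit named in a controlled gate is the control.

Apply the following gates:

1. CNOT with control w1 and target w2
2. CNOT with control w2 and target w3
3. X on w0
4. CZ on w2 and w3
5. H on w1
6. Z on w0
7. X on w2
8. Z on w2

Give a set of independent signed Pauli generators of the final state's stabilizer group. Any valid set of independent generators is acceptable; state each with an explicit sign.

The final state is stabilized by the group generated by +IXII, -ZIII, -IIZI, +IIIZ; other independent generating sets are equally valid.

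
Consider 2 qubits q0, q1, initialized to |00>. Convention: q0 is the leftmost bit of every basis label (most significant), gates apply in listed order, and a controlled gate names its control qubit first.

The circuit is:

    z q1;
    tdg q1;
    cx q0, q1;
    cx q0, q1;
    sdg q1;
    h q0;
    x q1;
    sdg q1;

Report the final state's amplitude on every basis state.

The resulting statevector has amplitude 0 on |00>, -sqrt(2)*I/2 on |01>, 0 on |10>, -sqrt(2)*I/2 on |11>. Key observation: steps 3-4 multiply out to the identity, so the circuit reduces to the remaining gates.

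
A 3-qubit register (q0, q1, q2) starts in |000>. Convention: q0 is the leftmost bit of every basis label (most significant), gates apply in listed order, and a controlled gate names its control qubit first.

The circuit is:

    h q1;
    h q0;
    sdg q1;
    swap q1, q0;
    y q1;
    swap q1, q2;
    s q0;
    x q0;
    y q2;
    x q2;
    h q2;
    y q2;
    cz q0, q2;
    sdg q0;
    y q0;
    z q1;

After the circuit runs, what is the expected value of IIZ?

In the final state, IIZ has expectation -1.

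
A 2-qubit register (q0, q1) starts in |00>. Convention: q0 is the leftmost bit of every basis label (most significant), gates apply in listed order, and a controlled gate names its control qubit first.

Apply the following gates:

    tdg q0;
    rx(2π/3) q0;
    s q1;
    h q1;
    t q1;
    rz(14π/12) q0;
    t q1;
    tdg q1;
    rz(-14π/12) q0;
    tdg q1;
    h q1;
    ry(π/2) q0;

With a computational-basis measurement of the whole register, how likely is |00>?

Outcome |00> occurs with probability 1/2. Key observation: gates 4-11 undo each other exactly, leaving only the rest of the circuit to track.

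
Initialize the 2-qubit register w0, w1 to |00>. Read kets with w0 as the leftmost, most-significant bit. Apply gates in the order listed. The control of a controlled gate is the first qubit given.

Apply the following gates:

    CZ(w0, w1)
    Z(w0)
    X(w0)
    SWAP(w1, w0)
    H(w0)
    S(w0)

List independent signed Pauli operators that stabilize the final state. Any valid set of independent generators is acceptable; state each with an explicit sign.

One valid set of independent stabilizer generators is +YI, -IZ (any independent generating set of the same group is equally correct).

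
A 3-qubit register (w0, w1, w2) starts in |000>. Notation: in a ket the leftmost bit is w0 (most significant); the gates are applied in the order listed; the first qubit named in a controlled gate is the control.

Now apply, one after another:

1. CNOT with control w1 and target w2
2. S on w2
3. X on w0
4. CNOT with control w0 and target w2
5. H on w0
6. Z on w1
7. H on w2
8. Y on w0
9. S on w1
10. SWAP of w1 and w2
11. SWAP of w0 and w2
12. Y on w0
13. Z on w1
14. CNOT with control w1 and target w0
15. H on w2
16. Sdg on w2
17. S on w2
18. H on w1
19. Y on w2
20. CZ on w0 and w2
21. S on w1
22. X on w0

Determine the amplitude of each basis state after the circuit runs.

The final amplitudes are 0 on |000>, I/2 on |001>, 0 on |010>, -1/2 on |011>, 0 on |100>, -I/2 on |101>, 0 on |110>, -1/2 on |111>.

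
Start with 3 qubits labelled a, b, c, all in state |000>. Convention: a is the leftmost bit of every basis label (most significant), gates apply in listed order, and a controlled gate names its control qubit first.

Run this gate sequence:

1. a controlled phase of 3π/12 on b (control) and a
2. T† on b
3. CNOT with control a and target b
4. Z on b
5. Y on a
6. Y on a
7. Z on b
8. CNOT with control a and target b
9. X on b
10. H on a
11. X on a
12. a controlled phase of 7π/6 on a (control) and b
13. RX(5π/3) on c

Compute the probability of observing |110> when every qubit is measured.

Outcome |110> occurs with probability 3/8. Key observation: steps 3-8 multiply out to the identity, so the circuit reduces to the remaining gates.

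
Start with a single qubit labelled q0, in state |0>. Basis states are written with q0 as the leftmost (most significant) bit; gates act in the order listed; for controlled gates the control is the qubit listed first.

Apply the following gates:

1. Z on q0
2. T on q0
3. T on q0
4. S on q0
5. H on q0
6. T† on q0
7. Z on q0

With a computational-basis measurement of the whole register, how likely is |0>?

The probability of measuring |0> is 1/2.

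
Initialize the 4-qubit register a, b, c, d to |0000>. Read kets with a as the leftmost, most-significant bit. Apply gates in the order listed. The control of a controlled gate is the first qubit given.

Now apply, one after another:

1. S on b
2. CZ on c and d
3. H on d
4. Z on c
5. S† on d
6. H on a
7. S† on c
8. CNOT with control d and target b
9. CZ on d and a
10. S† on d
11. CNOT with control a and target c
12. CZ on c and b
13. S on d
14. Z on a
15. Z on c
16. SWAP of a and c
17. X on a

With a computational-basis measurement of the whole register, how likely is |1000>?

Outcome |1000> occurs with probability 1/4.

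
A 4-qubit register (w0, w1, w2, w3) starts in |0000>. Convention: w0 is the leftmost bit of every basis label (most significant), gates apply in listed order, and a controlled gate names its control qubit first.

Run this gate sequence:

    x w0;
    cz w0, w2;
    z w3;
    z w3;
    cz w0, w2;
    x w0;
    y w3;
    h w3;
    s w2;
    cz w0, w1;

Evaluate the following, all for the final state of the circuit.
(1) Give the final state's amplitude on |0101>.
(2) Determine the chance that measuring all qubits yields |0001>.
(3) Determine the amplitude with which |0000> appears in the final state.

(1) The amplitude on |0101> is 0. Key observation: the block from step 1 through step 6 cancels to the identity and can be dropped.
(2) The probability of measuring |0001> is 1/2.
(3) |0000> carries amplitude sqrt(2)*I/2 in the final state.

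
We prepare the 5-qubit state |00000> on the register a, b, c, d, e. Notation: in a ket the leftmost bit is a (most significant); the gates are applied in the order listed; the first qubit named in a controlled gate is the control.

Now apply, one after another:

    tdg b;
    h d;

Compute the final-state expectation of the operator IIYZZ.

The expectation value of IIYZZ is 0.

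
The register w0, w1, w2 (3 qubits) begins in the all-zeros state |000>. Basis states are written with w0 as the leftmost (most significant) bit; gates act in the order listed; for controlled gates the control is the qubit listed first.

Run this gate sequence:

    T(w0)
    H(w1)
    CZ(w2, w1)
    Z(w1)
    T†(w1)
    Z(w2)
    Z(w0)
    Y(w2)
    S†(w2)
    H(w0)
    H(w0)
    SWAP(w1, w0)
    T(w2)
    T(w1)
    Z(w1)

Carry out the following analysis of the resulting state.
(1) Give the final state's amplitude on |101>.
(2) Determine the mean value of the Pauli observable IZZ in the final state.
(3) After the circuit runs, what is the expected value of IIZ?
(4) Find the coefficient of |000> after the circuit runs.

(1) The amplitude on |101> is -sqrt(2)/2.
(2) The observable IZZ averages to -1.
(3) In the final state, IIZ has expectation -1.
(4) The amplitude on |000> is 0.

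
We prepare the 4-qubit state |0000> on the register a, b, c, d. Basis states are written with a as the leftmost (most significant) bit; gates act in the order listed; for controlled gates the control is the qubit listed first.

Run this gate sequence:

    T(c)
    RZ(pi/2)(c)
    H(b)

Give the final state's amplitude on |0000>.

|0000> carries amplitude -sqrt(2)*exp(3*I*pi/4)/2 in the final state.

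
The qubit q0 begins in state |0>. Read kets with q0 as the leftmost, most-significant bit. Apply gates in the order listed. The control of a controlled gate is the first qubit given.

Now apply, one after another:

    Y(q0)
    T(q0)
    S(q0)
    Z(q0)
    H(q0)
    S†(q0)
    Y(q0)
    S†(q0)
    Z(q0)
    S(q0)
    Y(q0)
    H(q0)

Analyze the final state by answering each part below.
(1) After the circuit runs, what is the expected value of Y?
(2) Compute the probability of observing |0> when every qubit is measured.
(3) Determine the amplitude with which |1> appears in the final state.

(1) In the final state, Y has expectation 1.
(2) A full measurement returns |0> with probability 1/2.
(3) The amplitude on |1> is (-1 - I)*exp(I*pi/4)/2.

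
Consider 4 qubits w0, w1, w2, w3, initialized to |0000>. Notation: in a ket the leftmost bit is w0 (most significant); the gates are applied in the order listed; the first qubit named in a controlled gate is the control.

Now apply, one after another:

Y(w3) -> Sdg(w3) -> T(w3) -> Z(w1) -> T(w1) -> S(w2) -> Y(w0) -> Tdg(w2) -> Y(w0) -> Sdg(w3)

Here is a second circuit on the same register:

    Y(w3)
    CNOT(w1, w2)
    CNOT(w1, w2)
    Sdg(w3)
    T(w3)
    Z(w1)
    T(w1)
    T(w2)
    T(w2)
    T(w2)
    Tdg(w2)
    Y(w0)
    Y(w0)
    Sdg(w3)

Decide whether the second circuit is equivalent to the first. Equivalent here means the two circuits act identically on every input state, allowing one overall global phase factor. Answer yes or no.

No: there is an input state on which the two circuits produce genuinely different outputs (not merely differing by a phase).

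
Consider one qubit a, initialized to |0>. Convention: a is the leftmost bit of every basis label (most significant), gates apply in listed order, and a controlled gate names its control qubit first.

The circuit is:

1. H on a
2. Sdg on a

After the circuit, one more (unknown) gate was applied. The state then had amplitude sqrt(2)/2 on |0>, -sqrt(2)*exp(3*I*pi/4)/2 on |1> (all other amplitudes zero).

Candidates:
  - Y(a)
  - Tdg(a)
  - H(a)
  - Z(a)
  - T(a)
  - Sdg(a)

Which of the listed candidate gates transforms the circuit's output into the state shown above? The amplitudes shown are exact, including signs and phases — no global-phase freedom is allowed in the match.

The applied gate was T(a).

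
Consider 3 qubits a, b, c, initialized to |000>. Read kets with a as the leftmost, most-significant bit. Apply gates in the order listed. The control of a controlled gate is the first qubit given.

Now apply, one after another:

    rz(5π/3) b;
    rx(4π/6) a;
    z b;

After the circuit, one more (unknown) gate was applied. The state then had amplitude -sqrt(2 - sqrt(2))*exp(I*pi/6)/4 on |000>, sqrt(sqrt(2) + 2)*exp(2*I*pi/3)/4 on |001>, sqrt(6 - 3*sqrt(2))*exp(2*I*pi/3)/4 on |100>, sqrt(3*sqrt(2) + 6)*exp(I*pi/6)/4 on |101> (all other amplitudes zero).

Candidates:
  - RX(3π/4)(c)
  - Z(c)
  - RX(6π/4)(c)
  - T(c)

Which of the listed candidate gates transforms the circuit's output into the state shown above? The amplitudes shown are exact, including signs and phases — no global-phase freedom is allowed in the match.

The unique candidate consistent with the amplitudes is RX(3π/4)(c).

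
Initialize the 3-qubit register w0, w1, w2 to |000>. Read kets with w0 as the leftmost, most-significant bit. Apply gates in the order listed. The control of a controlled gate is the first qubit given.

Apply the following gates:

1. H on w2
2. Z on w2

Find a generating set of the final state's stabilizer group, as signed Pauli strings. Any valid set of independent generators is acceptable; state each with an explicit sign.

The stabilizer group can be generated by -IIX, +ZII, +IZI, among other valid generating sets.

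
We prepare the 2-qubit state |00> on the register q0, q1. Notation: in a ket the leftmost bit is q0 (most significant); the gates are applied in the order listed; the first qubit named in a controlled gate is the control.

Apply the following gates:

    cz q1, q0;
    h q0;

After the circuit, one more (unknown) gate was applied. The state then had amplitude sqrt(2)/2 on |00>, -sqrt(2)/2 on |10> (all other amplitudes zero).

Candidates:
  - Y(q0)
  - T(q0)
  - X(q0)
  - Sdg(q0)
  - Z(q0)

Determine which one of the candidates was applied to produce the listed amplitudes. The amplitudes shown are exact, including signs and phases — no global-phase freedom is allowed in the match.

It was Z(q0) that produced the state shown.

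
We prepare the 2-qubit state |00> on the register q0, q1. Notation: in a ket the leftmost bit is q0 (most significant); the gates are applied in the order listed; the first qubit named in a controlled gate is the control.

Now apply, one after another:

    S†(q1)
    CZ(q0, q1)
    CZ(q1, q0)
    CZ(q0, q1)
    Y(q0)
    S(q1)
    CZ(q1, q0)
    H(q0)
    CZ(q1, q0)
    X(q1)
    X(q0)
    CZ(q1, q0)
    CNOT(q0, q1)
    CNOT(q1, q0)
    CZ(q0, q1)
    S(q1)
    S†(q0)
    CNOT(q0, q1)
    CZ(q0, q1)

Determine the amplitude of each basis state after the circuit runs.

The resulting statevector has amplitude 0 on |00>, 0 on |01>, sqrt(2)*I/2 on |10>, sqrt(2)/2 on |11>.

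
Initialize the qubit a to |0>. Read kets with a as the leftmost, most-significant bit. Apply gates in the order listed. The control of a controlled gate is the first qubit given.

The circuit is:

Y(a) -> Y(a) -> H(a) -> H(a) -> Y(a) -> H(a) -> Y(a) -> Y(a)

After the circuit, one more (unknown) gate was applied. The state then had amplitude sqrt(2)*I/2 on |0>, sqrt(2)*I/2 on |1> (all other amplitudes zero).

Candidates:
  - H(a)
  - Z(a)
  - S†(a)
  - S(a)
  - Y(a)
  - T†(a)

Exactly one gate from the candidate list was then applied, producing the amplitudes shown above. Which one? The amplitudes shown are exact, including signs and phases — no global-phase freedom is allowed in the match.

The applied gate was Z(a).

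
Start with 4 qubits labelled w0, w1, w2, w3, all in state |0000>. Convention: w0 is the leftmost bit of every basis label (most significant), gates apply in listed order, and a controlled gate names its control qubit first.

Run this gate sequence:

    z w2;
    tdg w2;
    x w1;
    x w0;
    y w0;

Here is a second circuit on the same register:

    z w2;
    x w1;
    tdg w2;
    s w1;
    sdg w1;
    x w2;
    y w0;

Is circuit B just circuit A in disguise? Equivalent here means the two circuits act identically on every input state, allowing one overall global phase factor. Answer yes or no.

No: there is an input state on which the two circuits produce genuinely different outputs (not merely differing by a phase).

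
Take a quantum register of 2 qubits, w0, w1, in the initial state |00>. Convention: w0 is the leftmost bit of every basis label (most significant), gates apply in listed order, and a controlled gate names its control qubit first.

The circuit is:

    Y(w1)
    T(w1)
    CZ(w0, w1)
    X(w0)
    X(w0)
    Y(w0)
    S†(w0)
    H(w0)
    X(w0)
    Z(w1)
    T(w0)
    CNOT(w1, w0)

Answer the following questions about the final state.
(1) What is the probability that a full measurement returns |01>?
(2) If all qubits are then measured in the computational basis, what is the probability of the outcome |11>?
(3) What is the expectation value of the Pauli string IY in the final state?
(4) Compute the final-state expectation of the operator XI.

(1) A full measurement returns |01> with probability 1/2.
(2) A full measurement returns |11> with probability 1/2.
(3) The expectation value of IY is 0.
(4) The observable XI averages to -sqrt(2)/2.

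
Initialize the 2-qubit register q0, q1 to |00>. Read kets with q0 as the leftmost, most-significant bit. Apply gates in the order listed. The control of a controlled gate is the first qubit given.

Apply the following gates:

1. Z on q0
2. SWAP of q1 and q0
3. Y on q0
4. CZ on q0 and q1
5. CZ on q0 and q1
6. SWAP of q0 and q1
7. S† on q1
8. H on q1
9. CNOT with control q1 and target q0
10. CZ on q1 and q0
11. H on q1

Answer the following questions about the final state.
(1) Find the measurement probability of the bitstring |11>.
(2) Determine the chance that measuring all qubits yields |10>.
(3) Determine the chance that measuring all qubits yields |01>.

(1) Outcome |11> occurs with probability 1/4.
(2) The probability of measuring |10> is 1/4.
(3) A full measurement returns |01> with probability 1/4.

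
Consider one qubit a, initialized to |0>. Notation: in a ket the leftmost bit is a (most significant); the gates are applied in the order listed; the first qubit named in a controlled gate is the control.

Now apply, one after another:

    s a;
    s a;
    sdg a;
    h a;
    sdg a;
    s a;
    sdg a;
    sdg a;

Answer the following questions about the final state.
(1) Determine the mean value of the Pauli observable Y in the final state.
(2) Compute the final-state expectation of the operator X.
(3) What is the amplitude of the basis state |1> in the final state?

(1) The expectation value of Y is 0.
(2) The expectation value of X is -1.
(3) The final state's coefficient on |1> equals -sqrt(2)/2.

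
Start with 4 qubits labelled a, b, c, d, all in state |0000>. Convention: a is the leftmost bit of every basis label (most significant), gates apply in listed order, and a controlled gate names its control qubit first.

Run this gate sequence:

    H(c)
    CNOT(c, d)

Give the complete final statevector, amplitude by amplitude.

The resulting statevector has amplitude sqrt(2)/2 on |0000>, sqrt(2)/2 on |0011>, and 0 on every other basis state.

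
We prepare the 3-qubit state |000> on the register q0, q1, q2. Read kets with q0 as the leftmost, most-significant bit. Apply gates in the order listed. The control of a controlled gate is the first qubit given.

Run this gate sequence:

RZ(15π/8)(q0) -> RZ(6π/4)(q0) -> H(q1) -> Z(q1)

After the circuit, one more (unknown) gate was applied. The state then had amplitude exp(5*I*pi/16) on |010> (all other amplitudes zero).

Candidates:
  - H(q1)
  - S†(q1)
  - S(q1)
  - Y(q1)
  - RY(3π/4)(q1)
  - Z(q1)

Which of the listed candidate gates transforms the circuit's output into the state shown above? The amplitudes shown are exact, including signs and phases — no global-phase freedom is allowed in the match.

The applied gate was H(q1).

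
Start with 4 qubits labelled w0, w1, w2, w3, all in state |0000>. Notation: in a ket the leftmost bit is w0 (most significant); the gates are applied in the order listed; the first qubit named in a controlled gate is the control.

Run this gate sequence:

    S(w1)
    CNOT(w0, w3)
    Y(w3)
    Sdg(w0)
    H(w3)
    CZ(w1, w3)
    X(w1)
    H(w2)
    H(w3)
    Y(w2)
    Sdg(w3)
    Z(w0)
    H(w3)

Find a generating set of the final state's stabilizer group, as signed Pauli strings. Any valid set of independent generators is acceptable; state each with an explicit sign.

One valid set of independent stabilizer generators is -IIXI, -IIIX, +ZIII, -IZII (any independent generating set of the same group is equally correct).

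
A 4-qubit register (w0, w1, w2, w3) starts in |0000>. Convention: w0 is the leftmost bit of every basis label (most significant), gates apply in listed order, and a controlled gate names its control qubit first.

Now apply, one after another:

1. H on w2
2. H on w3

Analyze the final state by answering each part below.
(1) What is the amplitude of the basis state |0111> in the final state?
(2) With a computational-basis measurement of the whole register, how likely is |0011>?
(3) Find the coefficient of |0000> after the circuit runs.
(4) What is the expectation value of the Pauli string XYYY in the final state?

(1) The final state's coefficient on |0111> equals 0.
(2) A full measurement returns |0011> with probability 1/4.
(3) The amplitude on |0000> is 1/2.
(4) The observable XYYY averages to 0.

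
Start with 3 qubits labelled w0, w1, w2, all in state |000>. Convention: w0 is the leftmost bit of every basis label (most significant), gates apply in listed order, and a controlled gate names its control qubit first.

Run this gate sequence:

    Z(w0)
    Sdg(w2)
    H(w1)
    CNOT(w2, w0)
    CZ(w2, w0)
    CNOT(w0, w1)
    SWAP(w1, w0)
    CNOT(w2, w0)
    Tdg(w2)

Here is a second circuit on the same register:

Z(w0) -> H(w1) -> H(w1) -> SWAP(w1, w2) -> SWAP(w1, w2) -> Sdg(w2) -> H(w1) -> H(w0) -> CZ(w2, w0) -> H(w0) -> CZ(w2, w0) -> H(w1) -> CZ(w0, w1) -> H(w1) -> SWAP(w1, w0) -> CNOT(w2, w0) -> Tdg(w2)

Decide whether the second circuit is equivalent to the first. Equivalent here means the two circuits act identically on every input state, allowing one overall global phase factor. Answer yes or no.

Yes, they are equivalent — the unitaries differ by at most a global phase.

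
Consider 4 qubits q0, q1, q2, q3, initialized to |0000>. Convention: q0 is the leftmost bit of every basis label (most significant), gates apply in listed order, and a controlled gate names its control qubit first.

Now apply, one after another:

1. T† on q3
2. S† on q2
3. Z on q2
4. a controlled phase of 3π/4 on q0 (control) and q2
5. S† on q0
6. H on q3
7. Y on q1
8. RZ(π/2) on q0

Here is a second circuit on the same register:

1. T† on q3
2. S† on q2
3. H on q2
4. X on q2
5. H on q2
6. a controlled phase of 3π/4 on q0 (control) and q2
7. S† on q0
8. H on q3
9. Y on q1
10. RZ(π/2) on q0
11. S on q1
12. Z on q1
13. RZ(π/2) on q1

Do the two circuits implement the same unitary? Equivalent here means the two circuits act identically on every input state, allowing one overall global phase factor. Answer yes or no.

Yes, they are equivalent — the unitaries differ by at most a global phase.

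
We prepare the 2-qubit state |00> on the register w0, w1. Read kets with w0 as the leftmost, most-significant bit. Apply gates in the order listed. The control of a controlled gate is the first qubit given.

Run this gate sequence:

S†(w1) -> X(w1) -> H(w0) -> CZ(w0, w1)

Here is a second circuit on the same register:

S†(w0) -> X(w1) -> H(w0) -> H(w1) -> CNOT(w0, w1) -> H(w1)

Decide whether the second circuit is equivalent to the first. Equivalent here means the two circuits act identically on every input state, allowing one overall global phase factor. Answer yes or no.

No, they are not equivalent — no single phase factor reconciles the two unitaries.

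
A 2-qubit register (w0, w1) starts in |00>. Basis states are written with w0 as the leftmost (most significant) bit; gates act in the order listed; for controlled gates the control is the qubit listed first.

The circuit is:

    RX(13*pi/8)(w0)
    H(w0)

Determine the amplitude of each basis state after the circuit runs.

The final amplitudes are -sqrt(2)*exp(3*I*pi/16)/2 on |00>, 0 on |01>, sqrt(2)*exp(13*I*pi/16)/2 on |10>, 0 on |11>.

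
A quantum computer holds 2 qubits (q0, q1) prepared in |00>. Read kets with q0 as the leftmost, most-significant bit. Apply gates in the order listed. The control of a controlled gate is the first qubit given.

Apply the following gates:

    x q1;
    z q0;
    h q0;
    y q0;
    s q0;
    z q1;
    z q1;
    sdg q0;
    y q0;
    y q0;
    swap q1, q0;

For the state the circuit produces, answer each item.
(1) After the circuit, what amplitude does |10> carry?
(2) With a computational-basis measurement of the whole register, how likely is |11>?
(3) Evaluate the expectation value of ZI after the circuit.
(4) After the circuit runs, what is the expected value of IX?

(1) |10> carries amplitude -sqrt(2)*I/2 in the final state. Key observation: the block from step 4 through step 9 cancels to the identity and can be dropped.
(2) A full measurement returns |11> with probability 1/2.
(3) In the final state, ZI has expectation -1.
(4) The observable IX averages to -1.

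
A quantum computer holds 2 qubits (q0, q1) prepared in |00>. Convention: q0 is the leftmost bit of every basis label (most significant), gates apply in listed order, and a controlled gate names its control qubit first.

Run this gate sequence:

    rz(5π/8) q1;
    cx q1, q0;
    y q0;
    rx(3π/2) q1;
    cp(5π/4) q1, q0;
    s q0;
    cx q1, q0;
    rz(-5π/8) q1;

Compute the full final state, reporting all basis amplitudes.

The final amplitudes are 0 on |00>, -sqrt(2)*exp(I*pi/8)/2 on |01>, sqrt(2)/2 on |10>, 0 on |11>.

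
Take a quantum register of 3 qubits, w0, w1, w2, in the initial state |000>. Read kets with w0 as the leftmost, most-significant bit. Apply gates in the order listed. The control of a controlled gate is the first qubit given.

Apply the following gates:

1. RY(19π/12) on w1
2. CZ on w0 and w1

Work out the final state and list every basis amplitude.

The resulting statevector has amplitude -sqrt(sqrt(2) + 2)/4 - sqrt(6 - 3*sqrt(2))/4 on |000>, -sqrt(2 - sqrt(2))/4 + sqrt(3*sqrt(2) + 6)/4 on |010>, and 0 on every other basis state.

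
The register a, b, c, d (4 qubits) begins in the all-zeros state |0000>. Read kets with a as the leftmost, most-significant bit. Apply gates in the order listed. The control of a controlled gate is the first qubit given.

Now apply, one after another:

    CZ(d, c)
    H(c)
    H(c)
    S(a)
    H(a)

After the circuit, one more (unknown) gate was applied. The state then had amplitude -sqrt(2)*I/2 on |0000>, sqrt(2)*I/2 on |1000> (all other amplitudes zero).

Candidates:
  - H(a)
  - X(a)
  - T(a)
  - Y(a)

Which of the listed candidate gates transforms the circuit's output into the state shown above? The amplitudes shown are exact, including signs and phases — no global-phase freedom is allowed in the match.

The unique candidate consistent with the amplitudes is Y(a). Key observation: gates 2-3 undo each other exactly, leaving only the rest of the circuit to track.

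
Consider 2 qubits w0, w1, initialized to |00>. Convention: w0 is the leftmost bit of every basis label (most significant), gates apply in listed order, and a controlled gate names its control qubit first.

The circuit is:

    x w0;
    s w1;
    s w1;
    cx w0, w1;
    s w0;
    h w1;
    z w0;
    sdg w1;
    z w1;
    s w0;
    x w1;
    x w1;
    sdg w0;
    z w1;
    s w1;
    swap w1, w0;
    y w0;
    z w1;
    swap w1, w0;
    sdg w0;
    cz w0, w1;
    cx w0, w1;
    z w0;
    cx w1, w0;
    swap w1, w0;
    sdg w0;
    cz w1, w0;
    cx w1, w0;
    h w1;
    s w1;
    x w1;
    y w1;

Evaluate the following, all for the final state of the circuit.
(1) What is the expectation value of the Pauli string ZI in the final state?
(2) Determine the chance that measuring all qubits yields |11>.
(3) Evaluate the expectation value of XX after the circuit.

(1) The expectation value of ZI is -1. Key observation: the block from step 8 through step 15 cancels to the identity and can be dropped.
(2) A full measurement returns |11> with probability 1/2.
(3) The expectation value of XX is 0.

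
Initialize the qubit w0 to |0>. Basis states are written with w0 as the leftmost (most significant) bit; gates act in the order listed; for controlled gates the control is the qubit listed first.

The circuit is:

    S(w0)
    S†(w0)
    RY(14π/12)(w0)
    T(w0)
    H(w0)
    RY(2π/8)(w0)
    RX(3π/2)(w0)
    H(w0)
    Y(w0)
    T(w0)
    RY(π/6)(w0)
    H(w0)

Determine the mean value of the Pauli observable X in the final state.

In the final state, X has expectation -1/8 + 7*sqrt(2)/16.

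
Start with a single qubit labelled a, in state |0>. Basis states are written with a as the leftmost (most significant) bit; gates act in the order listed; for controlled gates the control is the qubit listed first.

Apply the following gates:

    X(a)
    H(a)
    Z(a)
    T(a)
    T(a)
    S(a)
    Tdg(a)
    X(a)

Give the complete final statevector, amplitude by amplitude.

The final amplitudes are sqrt(2)*exp(3*I*pi/4)/2 on |0>, sqrt(2)/2 on |1>.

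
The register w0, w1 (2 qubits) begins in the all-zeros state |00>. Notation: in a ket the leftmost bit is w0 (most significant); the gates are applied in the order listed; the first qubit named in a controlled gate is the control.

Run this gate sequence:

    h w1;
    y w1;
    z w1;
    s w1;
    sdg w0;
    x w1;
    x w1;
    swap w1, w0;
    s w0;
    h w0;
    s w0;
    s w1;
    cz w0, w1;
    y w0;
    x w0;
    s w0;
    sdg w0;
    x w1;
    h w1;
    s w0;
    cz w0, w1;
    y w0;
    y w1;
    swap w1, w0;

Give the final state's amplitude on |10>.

The amplitude on |10> is sqrt(2)/2.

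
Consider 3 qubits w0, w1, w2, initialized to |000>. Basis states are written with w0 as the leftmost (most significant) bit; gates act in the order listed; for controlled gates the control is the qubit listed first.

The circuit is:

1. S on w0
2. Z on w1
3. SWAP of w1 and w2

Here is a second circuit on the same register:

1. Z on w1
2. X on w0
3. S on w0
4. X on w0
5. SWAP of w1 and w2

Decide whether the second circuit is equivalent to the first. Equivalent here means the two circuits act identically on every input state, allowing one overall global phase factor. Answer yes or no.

No: there is an input state on which the two circuits produce genuinely different outputs (not merely differing by a phase).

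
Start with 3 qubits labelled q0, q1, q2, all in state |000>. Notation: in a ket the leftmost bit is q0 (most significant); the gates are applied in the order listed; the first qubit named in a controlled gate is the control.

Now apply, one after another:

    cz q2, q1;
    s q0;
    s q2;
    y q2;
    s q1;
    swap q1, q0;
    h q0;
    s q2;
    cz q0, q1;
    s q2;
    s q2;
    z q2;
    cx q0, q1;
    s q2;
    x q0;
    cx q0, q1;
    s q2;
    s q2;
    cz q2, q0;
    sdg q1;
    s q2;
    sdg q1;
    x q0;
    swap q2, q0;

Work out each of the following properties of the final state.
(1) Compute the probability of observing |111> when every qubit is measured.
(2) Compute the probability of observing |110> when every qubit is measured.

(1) A full measurement returns |111> with probability 1/2.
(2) Outcome |110> occurs with probability 1/2.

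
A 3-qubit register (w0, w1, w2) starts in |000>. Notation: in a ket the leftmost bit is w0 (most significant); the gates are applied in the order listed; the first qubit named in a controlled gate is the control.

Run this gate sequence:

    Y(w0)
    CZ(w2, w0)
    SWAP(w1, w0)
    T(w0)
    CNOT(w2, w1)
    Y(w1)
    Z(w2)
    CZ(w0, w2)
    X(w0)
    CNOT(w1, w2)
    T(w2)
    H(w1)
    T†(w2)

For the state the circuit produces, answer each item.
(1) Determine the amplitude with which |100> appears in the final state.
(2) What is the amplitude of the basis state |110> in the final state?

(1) The amplitude on |100> is sqrt(2)/2.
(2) |110> carries amplitude sqrt(2)/2 in the final state.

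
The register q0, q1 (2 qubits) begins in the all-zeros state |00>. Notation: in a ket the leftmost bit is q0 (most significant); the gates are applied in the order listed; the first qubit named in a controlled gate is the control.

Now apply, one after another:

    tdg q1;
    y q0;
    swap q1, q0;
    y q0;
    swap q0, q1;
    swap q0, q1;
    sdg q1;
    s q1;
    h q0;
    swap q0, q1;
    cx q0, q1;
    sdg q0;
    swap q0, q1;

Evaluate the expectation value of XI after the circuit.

The expectation value of XI is -1.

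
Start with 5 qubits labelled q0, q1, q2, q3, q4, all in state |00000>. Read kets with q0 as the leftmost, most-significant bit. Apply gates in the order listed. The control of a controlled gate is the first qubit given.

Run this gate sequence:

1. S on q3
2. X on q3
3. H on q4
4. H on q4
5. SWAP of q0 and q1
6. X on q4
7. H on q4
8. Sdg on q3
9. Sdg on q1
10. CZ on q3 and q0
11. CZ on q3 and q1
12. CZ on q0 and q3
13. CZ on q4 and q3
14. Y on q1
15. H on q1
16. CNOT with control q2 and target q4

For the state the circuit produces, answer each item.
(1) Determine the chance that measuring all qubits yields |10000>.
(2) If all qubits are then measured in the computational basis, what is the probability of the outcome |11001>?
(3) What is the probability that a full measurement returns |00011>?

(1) The probability of measuring |10000> is 0.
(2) A full measurement returns |11001> with probability 0.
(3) Outcome |00011> occurs with probability 1/4.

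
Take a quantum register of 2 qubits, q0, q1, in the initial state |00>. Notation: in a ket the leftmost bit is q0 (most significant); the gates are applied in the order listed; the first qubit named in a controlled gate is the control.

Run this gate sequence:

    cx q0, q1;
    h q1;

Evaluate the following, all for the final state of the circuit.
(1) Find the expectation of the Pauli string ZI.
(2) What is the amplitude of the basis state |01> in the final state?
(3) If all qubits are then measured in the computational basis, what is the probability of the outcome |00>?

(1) The expectation value of ZI is 1.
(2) |01> carries amplitude sqrt(2)/2 in the final state.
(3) A full measurement returns |00> with probability 1/2.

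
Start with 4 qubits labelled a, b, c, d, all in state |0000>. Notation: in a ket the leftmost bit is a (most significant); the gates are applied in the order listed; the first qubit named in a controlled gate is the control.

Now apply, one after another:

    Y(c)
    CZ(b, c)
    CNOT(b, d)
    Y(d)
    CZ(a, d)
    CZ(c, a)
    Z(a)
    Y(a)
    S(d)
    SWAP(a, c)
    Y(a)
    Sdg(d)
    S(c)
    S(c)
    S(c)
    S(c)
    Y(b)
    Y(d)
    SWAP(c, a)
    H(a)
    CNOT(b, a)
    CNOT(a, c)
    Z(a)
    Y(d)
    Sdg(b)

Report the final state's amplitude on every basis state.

After the circuit, the state carries amplitude sqrt(2)/2 on |0101>, sqrt(2)/2 on |1111>, and 0 on every other basis state.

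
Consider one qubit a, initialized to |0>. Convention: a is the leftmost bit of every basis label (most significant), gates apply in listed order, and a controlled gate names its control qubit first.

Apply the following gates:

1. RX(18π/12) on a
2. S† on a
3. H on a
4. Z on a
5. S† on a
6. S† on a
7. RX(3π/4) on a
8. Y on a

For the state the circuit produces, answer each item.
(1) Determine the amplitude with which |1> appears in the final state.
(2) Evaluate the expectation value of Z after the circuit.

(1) The final state's coefficient on |1> equals -I*sqrt(2 - sqrt(2))/2.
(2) The expectation value of Z is sqrt(2)/2.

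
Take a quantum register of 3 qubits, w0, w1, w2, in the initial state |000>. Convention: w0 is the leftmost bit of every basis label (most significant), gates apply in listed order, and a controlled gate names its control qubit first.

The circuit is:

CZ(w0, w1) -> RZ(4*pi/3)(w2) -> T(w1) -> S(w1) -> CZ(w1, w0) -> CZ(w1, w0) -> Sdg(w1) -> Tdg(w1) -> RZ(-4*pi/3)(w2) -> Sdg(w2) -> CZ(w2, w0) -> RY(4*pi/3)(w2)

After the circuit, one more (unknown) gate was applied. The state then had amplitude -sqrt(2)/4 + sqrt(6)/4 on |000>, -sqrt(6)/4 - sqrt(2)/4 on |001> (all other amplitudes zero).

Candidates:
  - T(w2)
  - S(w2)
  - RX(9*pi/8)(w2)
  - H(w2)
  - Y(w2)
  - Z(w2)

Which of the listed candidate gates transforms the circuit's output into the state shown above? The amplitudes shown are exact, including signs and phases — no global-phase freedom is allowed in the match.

The unique candidate consistent with the amplitudes is H(w2). Key observation: gates 2-9 undo each other exactly, leaving only the rest of the circuit to track.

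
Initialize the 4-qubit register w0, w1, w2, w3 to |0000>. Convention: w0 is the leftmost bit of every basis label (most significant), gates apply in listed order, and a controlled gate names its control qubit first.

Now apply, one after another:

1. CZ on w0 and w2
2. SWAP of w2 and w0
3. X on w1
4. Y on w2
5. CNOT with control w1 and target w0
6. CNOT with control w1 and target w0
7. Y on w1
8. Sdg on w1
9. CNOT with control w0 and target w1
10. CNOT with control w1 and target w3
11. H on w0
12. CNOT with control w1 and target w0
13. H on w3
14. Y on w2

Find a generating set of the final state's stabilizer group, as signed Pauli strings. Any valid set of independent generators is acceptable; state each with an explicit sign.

The stabilizer group can be generated by +XIII, +IIIX, +IZII, +IIZI, among other valid generating sets. Key observation: the block from step 5 through step 6 cancels to the identity and can be dropped.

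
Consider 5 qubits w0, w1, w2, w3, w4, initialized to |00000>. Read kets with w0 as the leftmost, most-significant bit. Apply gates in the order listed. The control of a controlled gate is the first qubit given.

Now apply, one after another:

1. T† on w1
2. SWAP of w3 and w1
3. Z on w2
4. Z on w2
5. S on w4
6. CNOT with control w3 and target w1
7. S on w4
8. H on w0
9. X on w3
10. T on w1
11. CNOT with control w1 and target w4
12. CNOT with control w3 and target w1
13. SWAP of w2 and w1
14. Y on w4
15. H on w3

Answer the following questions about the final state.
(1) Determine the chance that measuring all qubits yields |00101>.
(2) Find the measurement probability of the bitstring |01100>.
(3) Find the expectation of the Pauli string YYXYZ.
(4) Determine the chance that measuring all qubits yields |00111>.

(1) A full measurement returns |00101> with probability 1/4.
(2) A full measurement returns |01100> with probability 0.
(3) The expectation value of YYXYZ is 0.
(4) Outcome |00111> occurs with probability 1/4.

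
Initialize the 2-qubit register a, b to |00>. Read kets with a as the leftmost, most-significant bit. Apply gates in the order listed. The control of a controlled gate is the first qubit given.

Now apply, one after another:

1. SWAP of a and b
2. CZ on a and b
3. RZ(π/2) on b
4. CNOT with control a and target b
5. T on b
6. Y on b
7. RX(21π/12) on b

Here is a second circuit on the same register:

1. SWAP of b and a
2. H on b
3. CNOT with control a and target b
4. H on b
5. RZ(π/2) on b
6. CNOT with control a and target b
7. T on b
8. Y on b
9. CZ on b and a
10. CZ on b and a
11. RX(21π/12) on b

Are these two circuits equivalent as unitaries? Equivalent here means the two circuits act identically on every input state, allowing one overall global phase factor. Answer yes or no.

Yes — the two circuits implement the same unitary up to a global phase.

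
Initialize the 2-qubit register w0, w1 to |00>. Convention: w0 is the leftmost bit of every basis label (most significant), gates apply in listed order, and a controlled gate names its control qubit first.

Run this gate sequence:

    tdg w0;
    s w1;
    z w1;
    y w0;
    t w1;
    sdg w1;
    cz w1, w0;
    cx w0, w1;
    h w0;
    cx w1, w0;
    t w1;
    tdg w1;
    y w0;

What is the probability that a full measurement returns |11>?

Outcome |11> occurs with probability 1/2.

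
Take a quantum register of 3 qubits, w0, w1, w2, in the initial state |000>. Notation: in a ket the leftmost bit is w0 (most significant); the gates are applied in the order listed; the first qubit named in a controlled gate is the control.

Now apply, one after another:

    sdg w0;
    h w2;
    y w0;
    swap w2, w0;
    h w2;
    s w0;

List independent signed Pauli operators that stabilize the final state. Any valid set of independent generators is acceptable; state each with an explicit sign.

One valid set of independent stabilizer generators is +YII, -IIX, +IZI (any independent generating set of the same group is equally correct).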